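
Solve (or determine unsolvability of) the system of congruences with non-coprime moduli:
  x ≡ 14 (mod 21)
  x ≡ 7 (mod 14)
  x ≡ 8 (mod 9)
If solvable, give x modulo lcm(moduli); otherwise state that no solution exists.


Moduli 21, 14, 9 are not pairwise coprime, so CRT works modulo lcm(m_i) when all pairwise compatibility conditions hold.
Pairwise compatibility: gcd(m_i, m_j) must divide a_i - a_j for every pair.
Merge one congruence at a time:
  Start: x ≡ 14 (mod 21).
  Combine with x ≡ 7 (mod 14): gcd(21, 14) = 7; 7 - 14 = -7, which IS divisible by 7, so compatible.
    Write x = 14 + 21·t and substitute into x ≡ 7 (mod 14): 21·t ≡ 7 − 14 = -7 (mod 14).
    Divide the congruence (and modulus) by g = 7: 3·t ≡ -1 (mod 2).
    Reduce coefficients mod 2: 1·t ≡ 1 (mod 2).
    So t ≡ 1 (mod 2).
    Then x = 14 + 21·1 = 35, valid modulo lcm(21, 14) = 42: x ≡ 35 (mod 42).
  Combine with x ≡ 8 (mod 9): gcd(42, 9) = 3; 8 - 35 = -27, which IS divisible by 3, so compatible.
    Write x = 35 + 42·t and substitute into x ≡ 8 (mod 9): 42·t ≡ 8 − 35 = -27 (mod 9).
    Divide the congruence (and modulus) by g = 3: 14·t ≡ -9 (mod 3).
    Reduce coefficients mod 3: 2·t ≡ 0 (mod 3).
    The inverse of 2 mod 3 is 2 (since 2·2 = 4 = 1·3 + 1), so t ≡ 2·0 = 0 ≡ 0 (mod 3).
    Then x = 35 + 42·0 = 35, valid modulo lcm(42, 9) = 126: x ≡ 35 (mod 126).
Verify: 35 mod 21 = 14, 35 mod 14 = 7, 35 mod 9 = 8.

x ≡ 35 (mod 126).


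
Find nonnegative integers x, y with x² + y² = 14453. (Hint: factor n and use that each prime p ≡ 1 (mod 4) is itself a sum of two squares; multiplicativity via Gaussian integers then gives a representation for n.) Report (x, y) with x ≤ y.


Step 1: Factor n = 14453 = 97 · 149.
Step 2: Check the mod-4 condition on each prime factor: 97 ≡ 1 (mod 4), exponent 1; 149 ≡ 1 (mod 4), exponent 1.
All primes ≡ 3 (mod 4) appear to even exponent (or don't appear), so by the two-squares theorem n IS expressible as a sum of two squares.
Step 3: Build a representation. Here n = 97 · 149 is a product of primes ≡ 1 (mod 4). Each prime p ≡ 1 (mod 4) is itself a sum of two squares; find a² by testing p − a² for a perfect square:
  97: 97 − 1² = 96, 97 − 2² = 93, 97 − 3² = 88, 97 − 4² = 81 = 9² ⇒ 97 = 4² + 9².
  149: 149 − 1² = 148, 149 − 2² = 145, 149 − 3² = 140, 149 − 4² = 133, 149 − 5² = 124, 149 − 6² = 113, 149 − 7² = 100 = 10² ⇒ 149 = 7² + 10².
  Combine using the Brahmagupta–Fibonacci identity (a² + b²)(c² + d²) = (ac − bd)² + (ad + bc)² = (ac + bd)² + (ad − bc)²:
  97 · 149 = 14453: from (4² + 9²)(7² + 10²), take (4·7 − 9·10, 4·10 + 9·7) = (28 − 90, 40 + 63) = (-62, 103); dropping signs (only squares matter) gives (62, 103); check 62² + 103² = 3844 + 10609 = 14453 ✓.
Step 4: Order so x ≤ y and verify: 62² + 103² = 3844 + 10609 = 14453 = n. ✓

n = 14453 = 62² + 103² (one valid representation with x ≤ y).


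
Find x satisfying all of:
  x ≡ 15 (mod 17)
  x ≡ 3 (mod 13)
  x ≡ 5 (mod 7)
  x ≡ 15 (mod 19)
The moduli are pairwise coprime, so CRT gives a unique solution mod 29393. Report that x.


Product of moduli M = 17 · 13 · 7 · 19 = 29393.
Merge one congruence at a time:
  Start: x ≡ 15 (mod 17).
  Combine with x ≡ 3 (mod 13); new modulus lcm = 221.
    Write x = 15 + 17·t and substitute into x ≡ 3 (mod 13): 17·t ≡ 3 − 15 = -12 (mod 13).
    Reduce coefficients mod 13: 4·t ≡ 1 (mod 13).
    The inverse of 4 mod 13 is 10 (since 4·10 = 40 = 3·13 + 1), so t ≡ 10·1 = 10 ≡ 10 (mod 13).
    Then x = 15 + 17·10 = 185, valid modulo lcm(17, 13) = 221: x ≡ 185 (mod 221).
  Combine with x ≡ 5 (mod 7); new modulus lcm = 1547.
    Write x = 185 + 221·t and substitute into x ≡ 5 (mod 7): 221·t ≡ 5 − 185 = -180 (mod 7).
    Reduce coefficients mod 7: 4·t ≡ 2 (mod 7).
    The inverse of 4 mod 7 is 2 (since 4·2 = 8 = 1·7 + 1), so t ≡ 2·2 = 4 ≡ 4 (mod 7).
    Then x = 185 + 221·4 = 1069, valid modulo lcm(221, 7) = 1547: x ≡ 1069 (mod 1547).
  Combine with x ≡ 15 (mod 19); new modulus lcm = 29393.
    Write x = 1069 + 1547·t and substitute into x ≡ 15 (mod 19): 1547·t ≡ 15 − 1069 = -1054 (mod 19).
    Reduce coefficients mod 19: 8·t ≡ 10 (mod 19).
    The inverse of 8 mod 19 is 12 (since 8·12 = 96 = 5·19 + 1), so t ≡ 12·10 = 120 ≡ 6 (mod 19).
    Then x = 1069 + 1547·6 = 10351, valid modulo lcm(1547, 19) = 29393: x ≡ 10351 (mod 29393).
Verify against each original: 10351 mod 17 = 15, 10351 mod 13 = 3, 10351 mod 7 = 5, 10351 mod 19 = 15.

x ≡ 10351 (mod 29393).


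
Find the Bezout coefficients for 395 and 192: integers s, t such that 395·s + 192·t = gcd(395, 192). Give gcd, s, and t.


Euclidean algorithm on (395, 192) — divide until remainder is 0:
  395 = 2 · 192 + 11
  192 = 17 · 11 + 5
  11 = 2 · 5 + 1
  5 = 5 · 1 + 0
gcd(395, 192) = 1.
Track Bezout coefficients alongside the remainders: start with r₀ = 395 = a·1 + b·0 (s = 1, t = 0) and r₁ = 192 = a·0 + b·1 (s = 0, t = 1); each new remainder r_{k+1} = r_{k-1} − q_k·r_k inherits s_{k+1} = s_{k-1} − q_k·s_k, t_{k+1} = t_{k-1} − q_k·t_k, so r_k = a·s_k + b·t_k at every step:
  q = 2: r = 11, s = 1 − 2·0 = 1, t = 0 − 2·1 = -2  (check: 395·1 + 192·(-2) = 11)
  q = 17: r = 5, s = 0 − 17·1 = -17, t = 1 − 17·(-2) = 35  (check: 395·(-17) + 192·35 = 5)
  q = 2: r = 1, s = 1 − 2·(-17) = 35, t = -2 − 2·35 = -72  (check: 395·35 + 192·(-72) = 1)
The row with r = 1 (the gcd) gives the Bezout coefficients s = 35, t = -72.
Result: 395 · (35) + 192 · (-72) = 1.

gcd(395, 192) = 1; s = 35, t = -72 (check: 395·35 + 192·(-72) = 1).


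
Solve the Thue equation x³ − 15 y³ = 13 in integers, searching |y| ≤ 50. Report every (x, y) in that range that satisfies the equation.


The equation is x³ - 15y³ = 13. For fixed y, x³ = 15·y³ + 13, so a solution requires the RHS to be a perfect cube.
Strategy: iterate y from -50 to 50, compute RHS = 15·y³ + 13, and check whether it is a (positive or negative) perfect cube.
Check small values of y:
  y = 0: RHS = 13 is not a perfect cube.
  y = 1: RHS = 28 is not a perfect cube.
  y = -1: RHS = -2 is not a perfect cube.
  y = 2: RHS = 133 is not a perfect cube.
  y = -2: RHS = -107 is not a perfect cube.
  y = 3: RHS = 418 is not a perfect cube.
  y = -3: RHS = -392 is not a perfect cube.
Continuing the search up to |y| = 50 finds no solutions either.
No (x, y) in the scanned range satisfies the equation.

No integer solutions with |y| ≤ 50.


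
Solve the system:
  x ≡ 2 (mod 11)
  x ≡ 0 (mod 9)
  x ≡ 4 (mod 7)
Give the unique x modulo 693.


Moduli 11, 9, 7 are pairwise coprime; by CRT there is a unique solution modulo M = 11 · 9 · 7 = 693.
Solve pairwise, accumulating the modulus:
  Start with x ≡ 2 (mod 11).
  Combine with x ≡ 0 (mod 9): since gcd(11, 9) = 1, we get a unique residue mod 99.
    Write x = 2 + 11·t and substitute into x ≡ 0 (mod 9): 11·t ≡ 0 − 2 = -2 (mod 9).
    Reduce coefficients mod 9: 2·t ≡ 7 (mod 9).
    The inverse of 2 mod 9 is 5 (since 2·5 = 10 = 1·9 + 1), so t ≡ 5·7 = 35 ≡ 8 (mod 9).
    Then x = 2 + 11·8 = 90, valid modulo lcm(11, 9) = 99: x ≡ 90 (mod 99).
  Combine with x ≡ 4 (mod 7): since gcd(99, 7) = 1, we get a unique residue mod 693.
    Write x = 90 + 99·t and substitute into x ≡ 4 (mod 7): 99·t ≡ 4 − 90 = -86 (mod 7).
    Reduce coefficients mod 7: 1·t ≡ 5 (mod 7).
    So t ≡ 5 (mod 7).
    Then x = 90 + 99·5 = 585, valid modulo lcm(99, 7) = 693: x ≡ 585 (mod 693).
Verify: 585 mod 11 = 2 ✓, 585 mod 9 = 0 ✓, 585 mod 7 = 4 ✓.

x ≡ 585 (mod 693).


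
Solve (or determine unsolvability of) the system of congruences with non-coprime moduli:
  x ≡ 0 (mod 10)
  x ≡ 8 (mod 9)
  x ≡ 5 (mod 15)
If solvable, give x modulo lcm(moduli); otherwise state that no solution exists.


Moduli 10, 9, 15 are not pairwise coprime, so CRT works modulo lcm(m_i) when all pairwise compatibility conditions hold.
Pairwise compatibility: gcd(m_i, m_j) must divide a_i - a_j for every pair.
Merge one congruence at a time:
  Start: x ≡ 0 (mod 10).
  Combine with x ≡ 8 (mod 9): gcd(10, 9) = 1; 8 - 0 = 8, which IS divisible by 1, so compatible.
    Write x = 0 + 10·t and substitute into x ≡ 8 (mod 9): 10·t ≡ 8 − 0 = 8 (mod 9).
    Reduce coefficients mod 9: 1·t ≡ 8 (mod 9).
    So t ≡ 8 (mod 9).
    Then x = 0 + 10·8 = 80, valid modulo lcm(10, 9) = 90: x ≡ 80 (mod 90).
  Combine with x ≡ 5 (mod 15): gcd(90, 15) = 15; 5 - 80 = -75, which IS divisible by 15, so compatible.
    Write x = 80 + 90·t and substitute into x ≡ 5 (mod 15): 90·t ≡ 5 − 80 = -75 (mod 15).
    Divide the congruence (and modulus) by g = 15: 6·t ≡ -5 (mod 1).
    Modulo 1 every t works; take t = 0.
    Then x = 80 + 90·0 = 80, valid modulo lcm(90, 15) = 90: x ≡ 80 (mod 90).
Verify: 80 mod 10 = 0, 80 mod 9 = 8, 80 mod 15 = 5.

x ≡ 80 (mod 90).


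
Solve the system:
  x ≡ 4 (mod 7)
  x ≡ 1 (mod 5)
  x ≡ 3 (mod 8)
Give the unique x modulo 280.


Moduli 7, 5, 8 are pairwise coprime; by CRT there is a unique solution modulo M = 7 · 5 · 8 = 280.
Solve pairwise, accumulating the modulus:
  Start with x ≡ 4 (mod 7).
  Combine with x ≡ 1 (mod 5): since gcd(7, 5) = 1, we get a unique residue mod 35.
    Write x = 4 + 7·t and substitute into x ≡ 1 (mod 5): 7·t ≡ 1 − 4 = -3 (mod 5).
    Reduce coefficients mod 5: 2·t ≡ 2 (mod 5).
    The inverse of 2 mod 5 is 3 (since 2·3 = 6 = 1·5 + 1), so t ≡ 3·2 = 6 ≡ 1 (mod 5).
    Then x = 4 + 7·1 = 11, valid modulo lcm(7, 5) = 35: x ≡ 11 (mod 35).
  Combine with x ≡ 3 (mod 8): since gcd(35, 8) = 1, we get a unique residue mod 280.
    Write x = 11 + 35·t and substitute into x ≡ 3 (mod 8): 35·t ≡ 3 − 11 = -8 (mod 8).
    Reduce coefficients mod 8: 3·t ≡ 0 (mod 8).
    The inverse of 3 mod 8 is 3 (since 3·3 = 9 = 1·8 + 1), so t ≡ 3·0 = 0 ≡ 0 (mod 8).
    Then x = 11 + 35·0 = 11, valid modulo lcm(35, 8) = 280: x ≡ 11 (mod 280).
Verify: 11 mod 7 = 4 ✓, 11 mod 5 = 1 ✓, 11 mod 8 = 3 ✓.

x ≡ 11 (mod 280).


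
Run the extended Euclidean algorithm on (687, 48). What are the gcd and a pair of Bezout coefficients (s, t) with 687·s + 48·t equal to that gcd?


Euclidean algorithm on (687, 48) — divide until remainder is 0:
  687 = 14 · 48 + 15
  48 = 3 · 15 + 3
  15 = 5 · 3 + 0
gcd(687, 48) = 3.
Track Bezout coefficients alongside the remainders: start with r₀ = 687 = a·1 + b·0 (s = 1, t = 0) and r₁ = 48 = a·0 + b·1 (s = 0, t = 1); each new remainder r_{k+1} = r_{k-1} − q_k·r_k inherits s_{k+1} = s_{k-1} − q_k·s_k, t_{k+1} = t_{k-1} − q_k·t_k, so r_k = a·s_k + b·t_k at every step:
  q = 14: r = 15, s = 1 − 14·0 = 1, t = 0 − 14·1 = -14  (check: 687·1 + 48·(-14) = 15)
  q = 3: r = 3, s = 0 − 3·1 = -3, t = 1 − 3·(-14) = 43  (check: 687·(-3) + 48·43 = 3)
The row with r = 3 (the gcd) gives the Bezout coefficients s = -3, t = 43.
Result: 687 · (-3) + 48 · (43) = 3.

gcd(687, 48) = 3; s = -3, t = 43 (check: 687·(-3) + 48·43 = 3).


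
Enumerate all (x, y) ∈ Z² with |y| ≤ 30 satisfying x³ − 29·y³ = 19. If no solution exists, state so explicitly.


The equation is x³ - 29y³ = 19. For fixed y, x³ = 29·y³ + 19, so a solution requires the RHS to be a perfect cube.
Strategy: iterate y from -30 to 30, compute RHS = 29·y³ + 19, and check whether it is a (positive or negative) perfect cube.
Check small values of y:
  y = 0: RHS = 19 is not a perfect cube.
  y = 1: RHS = 48 is not a perfect cube.
  y = -1: RHS = -10 is not a perfect cube.
  y = 2: RHS = 251 is not a perfect cube.
  y = -2: RHS = -213 is not a perfect cube.
  y = 3: RHS = 802 is not a perfect cube.
  y = -3: RHS = -764 is not a perfect cube.
Continuing the search up to |y| = 30 finds no solutions either.
No (x, y) in the scanned range satisfies the equation.

No integer solutions with |y| ≤ 30.


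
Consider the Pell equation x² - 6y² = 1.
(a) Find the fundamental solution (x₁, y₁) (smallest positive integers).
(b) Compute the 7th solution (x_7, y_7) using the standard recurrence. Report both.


Step 1: Find the fundamental solution (x₁, y₁) of x² - 6y² = 1.
  Expand √6 as a continued fraction. a₀ = ⌊√6⌋ = 2; iterate m_{k+1} = d_k·a_k − m_k, d_{k+1} = (6 − m_{k+1}²)/d_k, a_{k+1} = ⌊(a₀ + m_{k+1})/d_{k+1}⌋ (starting m₀ = 0, d₀ = 1), with convergents p_k = a_k·p_{k-1} + p_{k-2}, q_k = a_k·q_{k-1} + q_{k-2} (p₋₁ = 1, q₋₁ = 0):
  k = 0: a₀ = 2; p₀/q₀ = 2/1; p₀² − 6·q₀² = 4 − 6 = -2.
  k = 1: m = 2, d = 2, a = ⌊(2 + 2)/2⌋ = 2; p/q = (2·2 + 1)/(2·1 + 0) = 5/2; p² − 6·q² = 25 − 24 = 1.
  The first convergent with p² − 6·q² = 1 gives the fundamental solution (x₁, y₁) = (5, 2).
Step 2: Apply the recurrence (x_{n+1}, y_{n+1}) = (x₁x_n + 6y₁y_n, x₁y_n + y₁x_n) repeatedly.
  From (x_1, y_1) = (5, 2): x_2 = 5·5 + 6·2·2 = 49; y_2 = 5·2 + 2·5 = 20.
  From (x_2, y_2) = (49, 20): x_3 = 5·49 + 6·2·20 = 485; y_3 = 5·20 + 2·49 = 198.
  From (x_3, y_3) = (485, 198): x_4 = 5·485 + 6·2·198 = 4801; y_4 = 5·198 + 2·485 = 1960.
  From (x_4, y_4) = (4801, 1960): x_5 = 5·4801 + 6·2·1960 = 47525; y_5 = 5·1960 + 2·4801 = 19402.
  From (x_5, y_5) = (47525, 19402): x_6 = 5·47525 + 6·2·19402 = 470449; y_6 = 5·19402 + 2·47525 = 192060.
  From (x_6, y_6) = (470449, 192060): x_7 = 5·470449 + 6·2·192060 = 4656965; y_7 = 5·192060 + 2·470449 = 1901198.
Step 3: Verify x_7² - 6·y_7² = 21687323011225 - 21687323011224 = 1 (should be 1). ✓

(x_1, y_1) = (5, 2); (x_7, y_7) = (4656965, 1901198).


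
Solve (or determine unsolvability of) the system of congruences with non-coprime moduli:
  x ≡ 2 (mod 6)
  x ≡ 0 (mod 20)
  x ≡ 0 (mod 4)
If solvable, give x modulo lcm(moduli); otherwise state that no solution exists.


Moduli 6, 20, 4 are not pairwise coprime, so CRT works modulo lcm(m_i) when all pairwise compatibility conditions hold.
Pairwise compatibility: gcd(m_i, m_j) must divide a_i - a_j for every pair.
Merge one congruence at a time:
  Start: x ≡ 2 (mod 6).
  Combine with x ≡ 0 (mod 20): gcd(6, 20) = 2; 0 - 2 = -2, which IS divisible by 2, so compatible.
    Write x = 2 + 6·t and substitute into x ≡ 0 (mod 20): 6·t ≡ 0 − 2 = -2 (mod 20).
    Divide the congruence (and modulus) by g = 2: 3·t ≡ -1 (mod 10).
    Reduce coefficients mod 10: 3·t ≡ 9 (mod 10).
    The inverse of 3 mod 10 is 7 (since 3·7 = 21 = 2·10 + 1), so t ≡ 7·9 = 63 ≡ 3 (mod 10).
    Then x = 2 + 6·3 = 20, valid modulo lcm(6, 20) = 60: x ≡ 20 (mod 60).
  Combine with x ≡ 0 (mod 4): gcd(60, 4) = 4; 0 - 20 = -20, which IS divisible by 4, so compatible.
    Write x = 20 + 60·t and substitute into x ≡ 0 (mod 4): 60·t ≡ 0 − 20 = -20 (mod 4).
    Divide the congruence (and modulus) by g = 4: 15·t ≡ -5 (mod 1).
    Modulo 1 every t works; take t = 0.
    Then x = 20 + 60·0 = 20, valid modulo lcm(60, 4) = 60: x ≡ 20 (mod 60).
Verify: 20 mod 6 = 2, 20 mod 20 = 0, 20 mod 4 = 0.

x ≡ 20 (mod 60).


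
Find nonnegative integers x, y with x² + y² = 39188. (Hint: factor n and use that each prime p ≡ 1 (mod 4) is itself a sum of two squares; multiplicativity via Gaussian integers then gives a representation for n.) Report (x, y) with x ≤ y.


Step 1: Factor n = 39188 = 2^2 · 97 · 101.
Step 2: Check the mod-4 condition on each prime factor: 2 = 2 (special); 97 ≡ 1 (mod 4), exponent 1; 101 ≡ 1 (mod 4), exponent 1.
All primes ≡ 3 (mod 4) appear to even exponent (or don't appear), so by the two-squares theorem n IS expressible as a sum of two squares.
Step 3: Build a representation. Group n = k² · m with k = 2 and m = 97 · 101 = 9797 (a product of primes ≡ 1 (mod 4)); a representation of m scales to one of n via (k·x)² + (k·y)² = k²(x² + y²). Each prime p ≡ 1 (mod 4) is itself a sum of two squares; find a² by testing p − a² for a perfect square:
  97: 97 − 1² = 96, 97 − 2² = 93, 97 − 3² = 88, 97 − 4² = 81 = 9² ⇒ 97 = 4² + 9².
  101: 101 − 1² = 100 = 10² ⇒ 101 = 1² + 10².
  Combine using the Brahmagupta–Fibonacci identity (a² + b²)(c² + d²) = (ac − bd)² + (ad + bc)² = (ac + bd)² + (ad − bc)²:
  97 · 101 = 9797: from (4² + 9²)(1² + 10²), take (4·1 − 9·10, 4·10 + 9·1) = (4 − 90, 40 + 9) = (-86, 49); dropping signs (only squares matter) gives (86, 49); check 86² + 49² = 7396 + 2401 = 9797 ✓.
  Scale by k = 2: (2·86, 2·49) = (172, 98).
Step 4: Order so x ≤ y and verify: 98² + 172² = 9604 + 29584 = 39188 = n. ✓

n = 39188 = 98² + 172² (one valid representation with x ≤ y).


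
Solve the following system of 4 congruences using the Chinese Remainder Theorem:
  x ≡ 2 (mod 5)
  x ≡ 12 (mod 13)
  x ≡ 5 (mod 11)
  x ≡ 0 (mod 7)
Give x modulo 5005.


Product of moduli M = 5 · 13 · 11 · 7 = 5005.
Merge one congruence at a time:
  Start: x ≡ 2 (mod 5).
  Combine with x ≡ 12 (mod 13); new modulus lcm = 65.
    Write x = 2 + 5·t and substitute into x ≡ 12 (mod 13): 5·t ≡ 12 − 2 = 10 (mod 13).
    The inverse of 5 mod 13 is 8 (since 5·8 = 40 = 3·13 + 1), so t ≡ 8·10 = 80 ≡ 2 (mod 13).
    Then x = 2 + 5·2 = 12, valid modulo lcm(5, 13) = 65: x ≡ 12 (mod 65).
  Combine with x ≡ 5 (mod 11); new modulus lcm = 715.
    Write x = 12 + 65·t and substitute into x ≡ 5 (mod 11): 65·t ≡ 5 − 12 = -7 (mod 11).
    Reduce coefficients mod 11: 10·t ≡ 4 (mod 11).
    The inverse of 10 mod 11 is 10 (since 10·10 = 100 = 9·11 + 1), so t ≡ 10·4 = 40 ≡ 7 (mod 11).
    Then x = 12 + 65·7 = 467, valid modulo lcm(65, 11) = 715: x ≡ 467 (mod 715).
  Combine with x ≡ 0 (mod 7); new modulus lcm = 5005.
    Write x = 467 + 715·t and substitute into x ≡ 0 (mod 7): 715·t ≡ 0 − 467 = -467 (mod 7).
    Reduce coefficients mod 7: 1·t ≡ 2 (mod 7).
    So t ≡ 2 (mod 7).
    Then x = 467 + 715·2 = 1897, valid modulo lcm(715, 7) = 5005: x ≡ 1897 (mod 5005).
Verify against each original: 1897 mod 5 = 2, 1897 mod 13 = 12, 1897 mod 11 = 5, 1897 mod 7 = 0.

x ≡ 1897 (mod 5005).


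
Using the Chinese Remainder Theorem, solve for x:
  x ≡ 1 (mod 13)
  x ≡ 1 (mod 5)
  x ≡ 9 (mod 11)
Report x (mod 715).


Moduli 13, 5, 11 are pairwise coprime; by CRT there is a unique solution modulo M = 13 · 5 · 11 = 715.
Solve pairwise, accumulating the modulus:
  Start with x ≡ 1 (mod 13).
  Combine with x ≡ 1 (mod 5): since gcd(13, 5) = 1, we get a unique residue mod 65.
    Write x = 1 + 13·t and substitute into x ≡ 1 (mod 5): 13·t ≡ 1 − 1 = 0 (mod 5).
    Reduce coefficients mod 5: 3·t ≡ 0 (mod 5).
    The inverse of 3 mod 5 is 2 (since 3·2 = 6 = 1·5 + 1), so t ≡ 2·0 = 0 ≡ 0 (mod 5).
    Then x = 1 + 13·0 = 1, valid modulo lcm(13, 5) = 65: x ≡ 1 (mod 65).
  Combine with x ≡ 9 (mod 11): since gcd(65, 11) = 1, we get a unique residue mod 715.
    Write x = 1 + 65·t and substitute into x ≡ 9 (mod 11): 65·t ≡ 9 − 1 = 8 (mod 11).
    Reduce coefficients mod 11: 10·t ≡ 8 (mod 11).
    The inverse of 10 mod 11 is 10 (since 10·10 = 100 = 9·11 + 1), so t ≡ 10·8 = 80 ≡ 3 (mod 11).
    Then x = 1 + 65·3 = 196, valid modulo lcm(65, 11) = 715: x ≡ 196 (mod 715).
Verify: 196 mod 13 = 1 ✓, 196 mod 5 = 1 ✓, 196 mod 11 = 9 ✓.

x ≡ 196 (mod 715).


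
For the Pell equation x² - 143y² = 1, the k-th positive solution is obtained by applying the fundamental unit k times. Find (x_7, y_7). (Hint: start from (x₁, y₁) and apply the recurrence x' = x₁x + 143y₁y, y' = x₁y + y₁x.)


Step 1: Find the fundamental solution (x₁, y₁) of x² - 143y² = 1.
  Expand √143 as a continued fraction. a₀ = ⌊√143⌋ = 11; iterate m_{k+1} = d_k·a_k − m_k, d_{k+1} = (143 − m_{k+1}²)/d_k, a_{k+1} = ⌊(a₀ + m_{k+1})/d_{k+1}⌋ (starting m₀ = 0, d₀ = 1), with convergents p_k = a_k·p_{k-1} + p_{k-2}, q_k = a_k·q_{k-1} + q_{k-2} (p₋₁ = 1, q₋₁ = 0):
  k = 0: a₀ = 11; p₀/q₀ = 11/1; p₀² − 143·q₀² = 121 − 143 = -22.
  k = 1: m = 11, d = 22, a = ⌊(11 + 11)/22⌋ = 1; p/q = (1·11 + 1)/(1·1 + 0) = 12/1; p² − 143·q² = 144 − 143 = 1.
  The first convergent with p² − 143·q² = 1 gives the fundamental solution (x₁, y₁) = (12, 1).
Step 2: Apply the recurrence (x_{n+1}, y_{n+1}) = (x₁x_n + 143y₁y_n, x₁y_n + y₁x_n) repeatedly.
  From (x_1, y_1) = (12, 1): x_2 = 12·12 + 143·1·1 = 287; y_2 = 12·1 + 1·12 = 24.
  From (x_2, y_2) = (287, 24): x_3 = 12·287 + 143·1·24 = 6876; y_3 = 12·24 + 1·287 = 575.
  From (x_3, y_3) = (6876, 575): x_4 = 12·6876 + 143·1·575 = 164737; y_4 = 12·575 + 1·6876 = 13776.
  From (x_4, y_4) = (164737, 13776): x_5 = 12·164737 + 143·1·13776 = 3946812; y_5 = 12·13776 + 1·164737 = 330049.
  From (x_5, y_5) = (3946812, 330049): x_6 = 12·3946812 + 143·1·330049 = 94558751; y_6 = 12·330049 + 1·3946812 = 7907400.
  From (x_6, y_6) = (94558751, 7907400): x_7 = 12·94558751 + 143·1·7907400 = 2265463212; y_7 = 12·7907400 + 1·94558751 = 189447551.
Step 3: Verify x_7² - 143·y_7² = 5132323564925356944 - 5132323564925356943 = 1 (should be 1). ✓

(x_1, y_1) = (12, 1); (x_7, y_7) = (2265463212, 189447551).


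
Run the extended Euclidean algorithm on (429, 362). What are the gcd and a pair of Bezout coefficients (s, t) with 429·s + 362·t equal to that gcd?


Euclidean algorithm on (429, 362) — divide until remainder is 0:
  429 = 1 · 362 + 67
  362 = 5 · 67 + 27
  67 = 2 · 27 + 13
  27 = 2 · 13 + 1
  13 = 13 · 1 + 0
gcd(429, 362) = 1.
Track Bezout coefficients alongside the remainders: start with r₀ = 429 = a·1 + b·0 (s = 1, t = 0) and r₁ = 362 = a·0 + b·1 (s = 0, t = 1); each new remainder r_{k+1} = r_{k-1} − q_k·r_k inherits s_{k+1} = s_{k-1} − q_k·s_k, t_{k+1} = t_{k-1} − q_k·t_k, so r_k = a·s_k + b·t_k at every step:
  q = 1: r = 67, s = 1 − 1·0 = 1, t = 0 − 1·1 = -1  (check: 429·1 + 362·(-1) = 67)
  q = 5: r = 27, s = 0 − 5·1 = -5, t = 1 − 5·(-1) = 6  (check: 429·(-5) + 362·6 = 27)
  q = 2: r = 13, s = 1 − 2·(-5) = 11, t = -1 − 2·6 = -13  (check: 429·11 + 362·(-13) = 13)
  q = 2: r = 1, s = -5 − 2·11 = -27, t = 6 − 2·(-13) = 32  (check: 429·(-27) + 362·32 = 1)
The row with r = 1 (the gcd) gives the Bezout coefficients s = -27, t = 32.
Result: 429 · (-27) + 362 · (32) = 1.

gcd(429, 362) = 1; s = -27, t = 32 (check: 429·(-27) + 362·32 = 1).


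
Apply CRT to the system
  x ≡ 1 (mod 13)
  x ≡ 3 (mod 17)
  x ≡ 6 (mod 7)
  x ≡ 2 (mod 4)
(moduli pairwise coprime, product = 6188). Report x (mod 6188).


Product of moduli M = 13 · 17 · 7 · 4 = 6188.
Merge one congruence at a time:
  Start: x ≡ 1 (mod 13).
  Combine with x ≡ 3 (mod 17); new modulus lcm = 221.
    Write x = 1 + 13·t and substitute into x ≡ 3 (mod 17): 13·t ≡ 3 − 1 = 2 (mod 17).
    The inverse of 13 mod 17 is 4 (since 13·4 = 52 = 3·17 + 1), so t ≡ 4·2 = 8 ≡ 8 (mod 17).
    Then x = 1 + 13·8 = 105, valid modulo lcm(13, 17) = 221: x ≡ 105 (mod 221).
  Combine with x ≡ 6 (mod 7); new modulus lcm = 1547.
    Write x = 105 + 221·t and substitute into x ≡ 6 (mod 7): 221·t ≡ 6 − 105 = -99 (mod 7).
    Reduce coefficients mod 7: 4·t ≡ 6 (mod 7).
    The inverse of 4 mod 7 is 2 (since 4·2 = 8 = 1·7 + 1), so t ≡ 2·6 = 12 ≡ 5 (mod 7).
    Then x = 105 + 221·5 = 1210, valid modulo lcm(221, 7) = 1547: x ≡ 1210 (mod 1547).
  Combine with x ≡ 2 (mod 4); new modulus lcm = 6188.
    Write x = 1210 + 1547·t and substitute into x ≡ 2 (mod 4): 1547·t ≡ 2 − 1210 = -1208 (mod 4).
    Reduce coefficients mod 4: 3·t ≡ 0 (mod 4).
    The inverse of 3 mod 4 is 3 (since 3·3 = 9 = 2·4 + 1), so t ≡ 3·0 = 0 ≡ 0 (mod 4).
    Then x = 1210 + 1547·0 = 1210, valid modulo lcm(1547, 4) = 6188: x ≡ 1210 (mod 6188).
Verify against each original: 1210 mod 13 = 1, 1210 mod 17 = 3, 1210 mod 7 = 6, 1210 mod 4 = 2.

x ≡ 1210 (mod 6188).


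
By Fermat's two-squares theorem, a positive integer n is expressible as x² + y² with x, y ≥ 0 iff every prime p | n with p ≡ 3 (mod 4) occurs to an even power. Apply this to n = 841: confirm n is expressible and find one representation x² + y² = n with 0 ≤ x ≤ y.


Step 1: Factor n = 841 = 29^2.
Step 2: Check the mod-4 condition on each prime factor: 29 ≡ 1 (mod 4), exponent 2.
All primes ≡ 3 (mod 4) appear to even exponent (or don't appear), so by the two-squares theorem n IS expressible as a sum of two squares.
Step 3: Build a representation. Here n = 29 · 29 is a product of primes ≡ 1 (mod 4). Each prime p ≡ 1 (mod 4) is itself a sum of two squares; find a² by testing p − a² for a perfect square:
  29: 29 − 1² = 28, 29 − 2² = 25 = 5² ⇒ 29 = 2² + 5².
  Combine using the Brahmagupta–Fibonacci identity (a² + b²)(c² + d²) = (ac − bd)² + (ad + bc)² = (ac + bd)² + (ad − bc)²:
  29 · 29 = 841: from (2² + 5²)(2² + 5²), take (2·2 − 5·5, 2·5 + 5·2) = (4 − 25, 10 + 10) = (-21, 20); dropping signs (only squares matter) gives (21, 20); check 21² + 20² = 441 + 400 = 841 ✓.
Step 4: Order so x ≤ y and verify: 20² + 21² = 400 + 441 = 841 = n. ✓

n = 841 = 20² + 21² (one valid representation with x ≤ y).


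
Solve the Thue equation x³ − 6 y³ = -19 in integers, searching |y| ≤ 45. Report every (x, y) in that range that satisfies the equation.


The equation is x³ - 6y³ = -19. For fixed y, x³ = 6·y³ − 19, so a solution requires the RHS to be a perfect cube.
Strategy: iterate y from -45 to 45, compute RHS = 6·y³ − 19, and check whether it is a (positive or negative) perfect cube.
Check small values of y:
  y = 0: RHS = -19 is not a perfect cube.
  y = 1: RHS = -13 is not a perfect cube.
  y = -1: RHS = -25 is not a perfect cube.
  y = 2: RHS = 29 is not a perfect cube.
  y = -2: RHS = -67 is not a perfect cube.
  y = 3: RHS = 143 is not a perfect cube.
  y = -3: RHS = -181 is not a perfect cube.
Continuing the search up to |y| = 45 finds no solutions either.
No (x, y) in the scanned range satisfies the equation.

No integer solutions with |y| ≤ 45.


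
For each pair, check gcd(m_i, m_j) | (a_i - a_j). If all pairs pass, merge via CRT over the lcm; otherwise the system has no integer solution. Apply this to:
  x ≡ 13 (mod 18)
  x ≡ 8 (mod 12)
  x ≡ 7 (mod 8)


Moduli 18, 12, 8 are not pairwise coprime, so CRT works modulo lcm(m_i) when all pairwise compatibility conditions hold.
Pairwise compatibility: gcd(m_i, m_j) must divide a_i - a_j for every pair.
Merge one congruence at a time:
  Start: x ≡ 13 (mod 18).
  Combine with x ≡ 8 (mod 12): gcd(18, 12) = 6, and 8 - 13 = -5 is NOT divisible by 6.
    ⇒ system is inconsistent (no integer solution).

No solution (the system is inconsistent).


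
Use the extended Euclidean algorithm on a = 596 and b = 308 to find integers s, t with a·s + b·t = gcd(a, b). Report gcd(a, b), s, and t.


Euclidean algorithm on (596, 308) — divide until remainder is 0:
  596 = 1 · 308 + 288
  308 = 1 · 288 + 20
  288 = 14 · 20 + 8
  20 = 2 · 8 + 4
  8 = 2 · 4 + 0
gcd(596, 308) = 4.
Track Bezout coefficients alongside the remainders: start with r₀ = 596 = a·1 + b·0 (s = 1, t = 0) and r₁ = 308 = a·0 + b·1 (s = 0, t = 1); each new remainder r_{k+1} = r_{k-1} − q_k·r_k inherits s_{k+1} = s_{k-1} − q_k·s_k, t_{k+1} = t_{k-1} − q_k·t_k, so r_k = a·s_k + b·t_k at every step:
  q = 1: r = 288, s = 1 − 1·0 = 1, t = 0 − 1·1 = -1  (check: 596·1 + 308·(-1) = 288)
  q = 1: r = 20, s = 0 − 1·1 = -1, t = 1 − 1·(-1) = 2  (check: 596·(-1) + 308·2 = 20)
  q = 14: r = 8, s = 1 − 14·(-1) = 15, t = -1 − 14·2 = -29  (check: 596·15 + 308·(-29) = 8)
  q = 2: r = 4, s = -1 − 2·15 = -31, t = 2 − 2·(-29) = 60  (check: 596·(-31) + 308·60 = 4)
The row with r = 4 (the gcd) gives the Bezout coefficients s = -31, t = 60.
Result: 596 · (-31) + 308 · (60) = 4.

gcd(596, 308) = 4; s = -31, t = 60 (check: 596·(-31) + 308·60 = 4).


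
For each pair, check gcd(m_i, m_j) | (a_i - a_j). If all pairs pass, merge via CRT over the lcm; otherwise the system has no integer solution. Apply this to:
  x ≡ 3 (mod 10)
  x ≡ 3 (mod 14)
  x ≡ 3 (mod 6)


Moduli 10, 14, 6 are not pairwise coprime, so CRT works modulo lcm(m_i) when all pairwise compatibility conditions hold.
Pairwise compatibility: gcd(m_i, m_j) must divide a_i - a_j for every pair.
Merge one congruence at a time:
  Start: x ≡ 3 (mod 10).
  Combine with x ≡ 3 (mod 14): gcd(10, 14) = 2; 3 - 3 = 0, which IS divisible by 2, so compatible.
    Write x = 3 + 10·t and substitute into x ≡ 3 (mod 14): 10·t ≡ 3 − 3 = 0 (mod 14).
    Divide the congruence (and modulus) by g = 2: 5·t ≡ 0 (mod 7).
    The inverse of 5 mod 7 is 3 (since 5·3 = 15 = 2·7 + 1), so t ≡ 3·0 = 0 ≡ 0 (mod 7).
    Then x = 3 + 10·0 = 3, valid modulo lcm(10, 14) = 70: x ≡ 3 (mod 70).
  Combine with x ≡ 3 (mod 6): gcd(70, 6) = 2; 3 - 3 = 0, which IS divisible by 2, so compatible.
    Write x = 3 + 70·t and substitute into x ≡ 3 (mod 6): 70·t ≡ 3 − 3 = 0 (mod 6).
    Divide the congruence (and modulus) by g = 2: 35·t ≡ 0 (mod 3).
    Reduce coefficients mod 3: 2·t ≡ 0 (mod 3).
    The inverse of 2 mod 3 is 2 (since 2·2 = 4 = 1·3 + 1), so t ≡ 2·0 = 0 ≡ 0 (mod 3).
    Then x = 3 + 70·0 = 3, valid modulo lcm(70, 6) = 210: x ≡ 3 (mod 210).
Verify: 3 mod 10 = 3, 3 mod 14 = 3, 3 mod 6 = 3.

x ≡ 3 (mod 210).


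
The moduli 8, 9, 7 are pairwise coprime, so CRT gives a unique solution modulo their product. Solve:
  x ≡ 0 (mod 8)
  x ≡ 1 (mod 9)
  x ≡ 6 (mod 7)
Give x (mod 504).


Moduli 8, 9, 7 are pairwise coprime; by CRT there is a unique solution modulo M = 8 · 9 · 7 = 504.
Solve pairwise, accumulating the modulus:
  Start with x ≡ 0 (mod 8).
  Combine with x ≡ 1 (mod 9): since gcd(8, 9) = 1, we get a unique residue mod 72.
    Write x = 0 + 8·t and substitute into x ≡ 1 (mod 9): 8·t ≡ 1 − 0 = 1 (mod 9).
    The inverse of 8 mod 9 is 8 (since 8·8 = 64 = 7·9 + 1), so t ≡ 8·1 = 8 ≡ 8 (mod 9).
    Then x = 0 + 8·8 = 64, valid modulo lcm(8, 9) = 72: x ≡ 64 (mod 72).
  Combine with x ≡ 6 (mod 7): since gcd(72, 7) = 1, we get a unique residue mod 504.
    Write x = 64 + 72·t and substitute into x ≡ 6 (mod 7): 72·t ≡ 6 − 64 = -58 (mod 7).
    Reduce coefficients mod 7: 2·t ≡ 5 (mod 7).
    The inverse of 2 mod 7 is 4 (since 2·4 = 8 = 1·7 + 1), so t ≡ 4·5 = 20 ≡ 6 (mod 7).
    Then x = 64 + 72·6 = 496, valid modulo lcm(72, 7) = 504: x ≡ 496 (mod 504).
Verify: 496 mod 8 = 0 ✓, 496 mod 9 = 1 ✓, 496 mod 7 = 6 ✓.

x ≡ 496 (mod 504).


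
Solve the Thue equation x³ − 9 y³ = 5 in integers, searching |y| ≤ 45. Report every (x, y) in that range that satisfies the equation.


The equation is x³ - 9y³ = 5. For fixed y, x³ = 9·y³ + 5, so a solution requires the RHS to be a perfect cube.
Strategy: iterate y from -45 to 45, compute RHS = 9·y³ + 5, and check whether it is a (positive or negative) perfect cube.
Check small values of y:
  y = 0: RHS = 5 is not a perfect cube.
  y = 1: RHS = 14 is not a perfect cube.
  y = -1: RHS = -4 is not a perfect cube.
  y = 2: RHS = 77 is not a perfect cube.
  y = -2: RHS = -67 is not a perfect cube.
  y = 3: RHS = 248 is not a perfect cube.
  y = -3: RHS = -238 is not a perfect cube.
Continuing the search up to |y| = 45 finds no solutions either.
No (x, y) in the scanned range satisfies the equation.

No integer solutions with |y| ≤ 45.


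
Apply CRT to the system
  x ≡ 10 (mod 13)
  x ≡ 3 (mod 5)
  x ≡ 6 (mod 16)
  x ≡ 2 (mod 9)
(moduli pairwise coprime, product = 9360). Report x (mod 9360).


Product of moduli M = 13 · 5 · 16 · 9 = 9360.
Merge one congruence at a time:
  Start: x ≡ 10 (mod 13).
  Combine with x ≡ 3 (mod 5); new modulus lcm = 65.
    Write x = 10 + 13·t and substitute into x ≡ 3 (mod 5): 13·t ≡ 3 − 10 = -7 (mod 5).
    Reduce coefficients mod 5: 3·t ≡ 3 (mod 5).
    The inverse of 3 mod 5 is 2 (since 3·2 = 6 = 1·5 + 1), so t ≡ 2·3 = 6 ≡ 1 (mod 5).
    Then x = 10 + 13·1 = 23, valid modulo lcm(13, 5) = 65: x ≡ 23 (mod 65).
  Combine with x ≡ 6 (mod 16); new modulus lcm = 1040.
    Write x = 23 + 65·t and substitute into x ≡ 6 (mod 16): 65·t ≡ 6 − 23 = -17 (mod 16).
    Reduce coefficients mod 16: 1·t ≡ 15 (mod 16).
    So t ≡ 15 (mod 16).
    Then x = 23 + 65·15 = 998, valid modulo lcm(65, 16) = 1040: x ≡ 998 (mod 1040).
  Combine with x ≡ 2 (mod 9); new modulus lcm = 9360.
    Write x = 998 + 1040·t and substitute into x ≡ 2 (mod 9): 1040·t ≡ 2 − 998 = -996 (mod 9).
    Reduce coefficients mod 9: 5·t ≡ 3 (mod 9).
    The inverse of 5 mod 9 is 2 (since 5·2 = 10 = 1·9 + 1), so t ≡ 2·3 = 6 ≡ 6 (mod 9).
    Then x = 998 + 1040·6 = 7238, valid modulo lcm(1040, 9) = 9360: x ≡ 7238 (mod 9360).
Verify against each original: 7238 mod 13 = 10, 7238 mod 5 = 3, 7238 mod 16 = 6, 7238 mod 9 = 2.

x ≡ 7238 (mod 9360).


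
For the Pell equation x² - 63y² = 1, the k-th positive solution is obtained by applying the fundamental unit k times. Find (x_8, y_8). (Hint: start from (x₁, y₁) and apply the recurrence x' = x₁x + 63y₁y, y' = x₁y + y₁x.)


Step 1: Find the fundamental solution (x₁, y₁) of x² - 63y² = 1.
  Expand √63 as a continued fraction. a₀ = ⌊√63⌋ = 7; iterate m_{k+1} = d_k·a_k − m_k, d_{k+1} = (63 − m_{k+1}²)/d_k, a_{k+1} = ⌊(a₀ + m_{k+1})/d_{k+1}⌋ (starting m₀ = 0, d₀ = 1), with convergents p_k = a_k·p_{k-1} + p_{k-2}, q_k = a_k·q_{k-1} + q_{k-2} (p₋₁ = 1, q₋₁ = 0):
  k = 0: a₀ = 7; p₀/q₀ = 7/1; p₀² − 63·q₀² = 49 − 63 = -14.
  k = 1: m = 7, d = 14, a = ⌊(7 + 7)/14⌋ = 1; p/q = (1·7 + 1)/(1·1 + 0) = 8/1; p² − 63·q² = 64 − 63 = 1.
  The first convergent with p² − 63·q² = 1 gives the fundamental solution (x₁, y₁) = (8, 1).
Step 2: Apply the recurrence (x_{n+1}, y_{n+1}) = (x₁x_n + 63y₁y_n, x₁y_n + y₁x_n) repeatedly.
  From (x_1, y_1) = (8, 1): x_2 = 8·8 + 63·1·1 = 127; y_2 = 8·1 + 1·8 = 16.
  From (x_2, y_2) = (127, 16): x_3 = 8·127 + 63·1·16 = 2024; y_3 = 8·16 + 1·127 = 255.
  From (x_3, y_3) = (2024, 255): x_4 = 8·2024 + 63·1·255 = 32257; y_4 = 8·255 + 1·2024 = 4064.
  From (x_4, y_4) = (32257, 4064): x_5 = 8·32257 + 63·1·4064 = 514088; y_5 = 8·4064 + 1·32257 = 64769.
  From (x_5, y_5) = (514088, 64769): x_6 = 8·514088 + 63·1·64769 = 8193151; y_6 = 8·64769 + 1·514088 = 1032240.
  From (x_6, y_6) = (8193151, 1032240): x_7 = 8·8193151 + 63·1·1032240 = 130576328; y_7 = 8·1032240 + 1·8193151 = 16451071.
  From (x_7, y_7) = (130576328, 16451071): x_8 = 8·130576328 + 63·1·16451071 = 2081028097; y_8 = 8·16451071 + 1·130576328 = 262184896.
Step 3: Verify x_8² - 63·y_8² = 4330677940503441409 - 4330677940503441408 = 1 (should be 1). ✓

(x_1, y_1) = (8, 1); (x_8, y_8) = (2081028097, 262184896).


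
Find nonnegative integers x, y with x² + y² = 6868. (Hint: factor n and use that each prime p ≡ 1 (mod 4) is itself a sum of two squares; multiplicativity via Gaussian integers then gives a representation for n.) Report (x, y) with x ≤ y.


Step 1: Factor n = 6868 = 2^2 · 17 · 101.
Step 2: Check the mod-4 condition on each prime factor: 2 = 2 (special); 17 ≡ 1 (mod 4), exponent 1; 101 ≡ 1 (mod 4), exponent 1.
All primes ≡ 3 (mod 4) appear to even exponent (or don't appear), so by the two-squares theorem n IS expressible as a sum of two squares.
Step 3: Build a representation. Group n = k² · m with k = 2 and m = 17 · 101 = 1717 (a product of primes ≡ 1 (mod 4)); a representation of m scales to one of n via (k·x)² + (k·y)² = k²(x² + y²). Each prime p ≡ 1 (mod 4) is itself a sum of two squares; find a² by testing p − a² for a perfect square:
  17: 17 − 1² = 16 = 4² ⇒ 17 = 1² + 4².
  101: 101 − 1² = 100 = 10² ⇒ 101 = 1² + 10².
  Combine using the Brahmagupta–Fibonacci identity (a² + b²)(c² + d²) = (ac − bd)² + (ad + bc)² = (ac + bd)² + (ad − bc)²:
  17 · 101 = 1717: from (1² + 4²)(1² + 10²), take (1·1 − 4·10, 1·10 + 4·1) = (1 − 40, 10 + 4) = (-39, 14); dropping signs (only squares matter) gives (39, 14); check 39² + 14² = 1521 + 196 = 1717 ✓.
  Scale by k = 2: (2·39, 2·14) = (78, 28).
Step 4: Order so x ≤ y and verify: 28² + 78² = 784 + 6084 = 6868 = n. ✓

n = 6868 = 28² + 78² (one valid representation with x ≤ y).


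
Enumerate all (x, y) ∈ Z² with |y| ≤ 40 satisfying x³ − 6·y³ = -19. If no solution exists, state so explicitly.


The equation is x³ - 6y³ = -19. For fixed y, x³ = 6·y³ − 19, so a solution requires the RHS to be a perfect cube.
Strategy: iterate y from -40 to 40, compute RHS = 6·y³ − 19, and check whether it is a (positive or negative) perfect cube.
Check small values of y:
  y = 0: RHS = -19 is not a perfect cube.
  y = 1: RHS = -13 is not a perfect cube.
  y = -1: RHS = -25 is not a perfect cube.
  y = 2: RHS = 29 is not a perfect cube.
  y = -2: RHS = -67 is not a perfect cube.
  y = 3: RHS = 143 is not a perfect cube.
  y = -3: RHS = -181 is not a perfect cube.
Continuing the search up to |y| = 40 finds no solutions either.
No (x, y) in the scanned range satisfies the equation.

No integer solutions with |y| ≤ 40.


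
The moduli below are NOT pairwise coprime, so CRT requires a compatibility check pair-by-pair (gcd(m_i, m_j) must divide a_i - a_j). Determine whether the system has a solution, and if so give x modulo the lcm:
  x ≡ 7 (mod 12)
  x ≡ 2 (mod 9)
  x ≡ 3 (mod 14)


Moduli 12, 9, 14 are not pairwise coprime, so CRT works modulo lcm(m_i) when all pairwise compatibility conditions hold.
Pairwise compatibility: gcd(m_i, m_j) must divide a_i - a_j for every pair.
Merge one congruence at a time:
  Start: x ≡ 7 (mod 12).
  Combine with x ≡ 2 (mod 9): gcd(12, 9) = 3, and 2 - 7 = -5 is NOT divisible by 3.
    ⇒ system is inconsistent (no integer solution).

No solution (the system is inconsistent).


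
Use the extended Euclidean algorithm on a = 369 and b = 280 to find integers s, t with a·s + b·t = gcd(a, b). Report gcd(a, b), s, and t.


Euclidean algorithm on (369, 280) — divide until remainder is 0:
  369 = 1 · 280 + 89
  280 = 3 · 89 + 13
  89 = 6 · 13 + 11
  13 = 1 · 11 + 2
  11 = 5 · 2 + 1
  2 = 2 · 1 + 0
gcd(369, 280) = 1.
Track Bezout coefficients alongside the remainders: start with r₀ = 369 = a·1 + b·0 (s = 1, t = 0) and r₁ = 280 = a·0 + b·1 (s = 0, t = 1); each new remainder r_{k+1} = r_{k-1} − q_k·r_k inherits s_{k+1} = s_{k-1} − q_k·s_k, t_{k+1} = t_{k-1} − q_k·t_k, so r_k = a·s_k + b·t_k at every step:
  q = 1: r = 89, s = 1 − 1·0 = 1, t = 0 − 1·1 = -1  (check: 369·1 + 280·(-1) = 89)
  q = 3: r = 13, s = 0 − 3·1 = -3, t = 1 − 3·(-1) = 4  (check: 369·(-3) + 280·4 = 13)
  q = 6: r = 11, s = 1 − 6·(-3) = 19, t = -1 − 6·4 = -25  (check: 369·19 + 280·(-25) = 11)
  q = 1: r = 2, s = -3 − 1·19 = -22, t = 4 − 1·(-25) = 29  (check: 369·(-22) + 280·29 = 2)
  q = 5: r = 1, s = 19 − 5·(-22) = 129, t = -25 − 5·29 = -170  (check: 369·129 + 280·(-170) = 1)
The row with r = 1 (the gcd) gives the Bezout coefficients s = 129, t = -170.
Result: 369 · (129) + 280 · (-170) = 1.

gcd(369, 280) = 1; s = 129, t = -170 (check: 369·129 + 280·(-170) = 1).


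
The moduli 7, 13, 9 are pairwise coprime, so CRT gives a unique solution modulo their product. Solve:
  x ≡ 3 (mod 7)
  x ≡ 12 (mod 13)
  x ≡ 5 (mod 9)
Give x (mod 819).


Moduli 7, 13, 9 are pairwise coprime; by CRT there is a unique solution modulo M = 7 · 13 · 9 = 819.
Solve pairwise, accumulating the modulus:
  Start with x ≡ 3 (mod 7).
  Combine with x ≡ 12 (mod 13): since gcd(7, 13) = 1, we get a unique residue mod 91.
    Write x = 3 + 7·t and substitute into x ≡ 12 (mod 13): 7·t ≡ 12 − 3 = 9 (mod 13).
    The inverse of 7 mod 13 is 2 (since 7·2 = 14 = 1·13 + 1), so t ≡ 2·9 = 18 ≡ 5 (mod 13).
    Then x = 3 + 7·5 = 38, valid modulo lcm(7, 13) = 91: x ≡ 38 (mod 91).
  Combine with x ≡ 5 (mod 9): since gcd(91, 9) = 1, we get a unique residue mod 819.
    Write x = 38 + 91·t and substitute into x ≡ 5 (mod 9): 91·t ≡ 5 − 38 = -33 (mod 9).
    Reduce coefficients mod 9: 1·t ≡ 3 (mod 9).
    So t ≡ 3 (mod 9).
    Then x = 38 + 91·3 = 311, valid modulo lcm(91, 9) = 819: x ≡ 311 (mod 819).
Verify: 311 mod 7 = 3 ✓, 311 mod 13 = 12 ✓, 311 mod 9 = 5 ✓.

x ≡ 311 (mod 819).
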